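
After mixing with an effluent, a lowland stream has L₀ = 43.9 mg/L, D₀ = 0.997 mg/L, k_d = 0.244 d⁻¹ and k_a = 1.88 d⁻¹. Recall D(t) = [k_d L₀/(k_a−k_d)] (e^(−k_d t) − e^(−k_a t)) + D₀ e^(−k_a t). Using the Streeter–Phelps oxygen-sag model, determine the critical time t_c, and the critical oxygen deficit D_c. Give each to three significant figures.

t_c ≈ 1.15 d; D_c ≈ 4.31 mg/L

At the critical point dD/dt = 0, so k_d L₀ e^(−k_d t) = k_a D. Substituting D(t) from the Streeter–Phelps equation and solving for t gives
t_c = ln[(k_a/k_d)(1 − D₀(k_a−k_d)/(k_d L₀))] / (k_a−k_d).
Here k_a−k_d = 1.636 d⁻¹ and 1 − D₀(k_a−k_d)/(k_d L₀) = 1 − 0.997×1.636/(0.244×43.9) = 0.8477, so
t_c = ln(7.705 × 0.8477) / 1.636 = 1.877 / 1.636 = 1.147 d.
L(t_c) = L₀ e^(−k_d t_c) = 43.9 × 0.7559 = 33.18 mg/L, and at the critical point k_a D_c = k_d L, so D_c = (0.244/1.88) × 33.18 = 4.307 mg/L.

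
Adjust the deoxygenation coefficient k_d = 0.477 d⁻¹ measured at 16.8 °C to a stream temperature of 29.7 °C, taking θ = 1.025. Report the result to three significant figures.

k_d ≈ 0.656 d⁻¹

k_d(T₂) = k_d(T₁) · θ^(T₂−T₁) = 0.477 × 1.025^(29.7−16.8)
= 0.477 × 1.025^12.9 = 0.477 × 1.375 = 0.6559 d⁻¹.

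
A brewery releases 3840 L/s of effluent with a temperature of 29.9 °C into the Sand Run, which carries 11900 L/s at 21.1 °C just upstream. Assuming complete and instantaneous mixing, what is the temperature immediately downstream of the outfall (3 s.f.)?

23.2 °C

Flow-weighted mixing: C = (Q_r C_r + Q_w C_w)/(Q_r + Q_w)
= (11900×21.1 + 3840×29.9)/(11900 + 3840) = 365900/15740 = 23.25 °C.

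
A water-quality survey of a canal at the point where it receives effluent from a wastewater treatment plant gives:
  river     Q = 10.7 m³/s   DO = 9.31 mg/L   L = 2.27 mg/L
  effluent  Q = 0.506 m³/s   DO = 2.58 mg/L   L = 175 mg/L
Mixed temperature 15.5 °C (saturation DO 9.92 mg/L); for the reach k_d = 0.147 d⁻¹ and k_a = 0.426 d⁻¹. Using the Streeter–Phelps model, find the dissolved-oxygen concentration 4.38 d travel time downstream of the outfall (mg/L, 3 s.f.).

DO ≈ 7.81 mg/L

Mixed DO = (10.7×9.31 + 0.506×2.58)/(10.7+0.506) = 100.9/11.21 = 9.006 mg/L.
Mixed L₀ = (10.7×2.27 + 0.506×175)/(11.21) = 112.8/11.21 = 10.07 mg/L.
Initial deficit D₀ = C_s − DO₀ = 9.92 − 9.006 = 0.9139 mg/L.
D(4.38) = [0.147×10.07/(0.426−0.147)](e^(−0.147×4.38) − e^(−0.426×4.38)) + 0.9139 e^(−0.426×4.38)
= 5.305 × (0.5253 − 0.1548) + 0.9139 × 0.1548 = 2.107 mg/L.
DO = 9.92 − 2.107 = 7.813 mg/L.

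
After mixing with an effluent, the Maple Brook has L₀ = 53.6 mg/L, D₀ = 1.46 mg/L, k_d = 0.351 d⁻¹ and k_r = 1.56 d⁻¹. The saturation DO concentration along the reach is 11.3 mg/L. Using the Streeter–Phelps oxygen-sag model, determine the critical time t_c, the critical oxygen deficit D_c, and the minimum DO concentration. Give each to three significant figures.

At the critical point dD/dt = 0, so k_d L₀ e^(−k_d t) = k_r D. Substituting D(t) from the Streeter–Phelps equation and solving for t gives
t_c = ln[(k_r/k_d)(1 − D₀(k_r−k_d)/(k_d L₀))] / (k_r−k_d).
Here k_r−k_d = 1.209 d⁻¹ and 1 − D₀(k_r−k_d)/(k_d L₀) = 1 − 1.46×1.209/(0.351×53.6) = 0.9062, so
t_c = ln(4.444 × 0.9062) / 1.209 = 1.393 / 1.209 = 1.152 d.
D_c = (k_d/k_r) L₀ e^(−k_d t_c) = (0.351/1.56) × 53.6 × e^(−0.351×1.152) = 0.2250 × 53.6 × 0.6673 = 8.048 mg/L.
Minimum DO = C_s − D_c = 11.3 − 8.048 = 3.252 mg/L.

t_c ≈ 1.15 d; D_c ≈ 8.05 mg/L; min DO ≈ 3.25 mg/L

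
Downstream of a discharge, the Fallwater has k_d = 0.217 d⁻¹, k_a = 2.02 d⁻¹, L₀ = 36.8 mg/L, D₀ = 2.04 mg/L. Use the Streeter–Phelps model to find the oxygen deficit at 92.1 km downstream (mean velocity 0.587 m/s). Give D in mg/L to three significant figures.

Travel time t = x/v = 92.1 km / (0.587 m/s) = 92100 m / 0.587 m/s = 156900 s = 1.816 d.
k_d L₀/(k_a−k_d) = 0.217×36.8/(2.02−0.217) = 7.986/1.803 = 4.429 mg/L.
e^(−k_d t) = e^(−0.217×1.816) = 0.6743; e^(−k_a t) = e^(−2.02×1.816) = 0.02552.
D = 4.429 × (0.6743 − 0.02552) + 2.04 × 0.02552 = 2.874 + 0.05206 = 2.926 mg/L.

D ≈ 2.93 mg/L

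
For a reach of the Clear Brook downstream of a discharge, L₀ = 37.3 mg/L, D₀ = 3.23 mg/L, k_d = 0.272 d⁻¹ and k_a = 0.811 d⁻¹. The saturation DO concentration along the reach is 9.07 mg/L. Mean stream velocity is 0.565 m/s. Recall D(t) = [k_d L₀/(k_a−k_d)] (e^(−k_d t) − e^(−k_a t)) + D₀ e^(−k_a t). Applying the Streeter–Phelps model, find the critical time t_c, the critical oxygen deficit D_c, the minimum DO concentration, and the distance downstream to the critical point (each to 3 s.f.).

t_c ≈ 1.68 d; D_c ≈ 7.93 mg/L; min DO ≈ 1.14 mg/L; x_c ≈ 81.9 km

At the critical point dD/dt = 0, so k_d L₀ e^(−k_d t) = k_a D. Substituting D(t) from the Streeter–Phelps equation and solving for t gives
t_c = ln[(k_a/k_d)(1 − D₀(k_a−k_d)/(k_d L₀))] / (k_a−k_d).
Here k_a−k_d = 0.5390 d⁻¹ and 1 − D₀(k_a−k_d)/(k_d L₀) = 1 − 3.23×0.5390/(0.272×37.3) = 0.8284, so
t_c = ln(2.982 × 0.8284) / 0.5390 = 0.9042 / 0.5390 = 1.678 d.
D_c = (k_d/k_a) L₀ e^(−k_d t_c) = (0.272/0.811) × 37.3 × e^(−0.272×1.678) = 0.3354 × 37.3 × 0.6336 = 7.927 mg/L.
Minimum DO = C_s − D_c = 9.07 − 7.927 = 1.143 mg/L.
x_c = v t_c = 0.565 m/s × 1.678 d × 86400 s/d = 81890 m ≈ 81.9 km.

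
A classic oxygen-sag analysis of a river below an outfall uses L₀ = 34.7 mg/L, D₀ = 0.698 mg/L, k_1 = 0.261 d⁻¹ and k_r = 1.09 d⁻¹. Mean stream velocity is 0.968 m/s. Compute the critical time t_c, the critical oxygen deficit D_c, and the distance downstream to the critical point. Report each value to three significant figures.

t_c ≈ 1.64 d; D_c ≈ 5.41 mg/L; x_c ≈ 138 km

t_c = [1/(k_r−k_1)] ln[(k_r/k_1)(1 − D₀(k_r−k_1)/(k_1 L₀))]
= [1/(1.09−0.261)] ln[(1.09/0.261)(1 − 0.698×0.8290/(0.261×34.7))]
= (1/0.8290) ln[4.176 × 0.9361] = 1.206 × ln(3.909) = 1.206 × 1.363 = 1.645 d.
D_c = (k_1/k_r) L₀ e^(−k_1 t_c) = (0.261/1.09) × 34.7 × e^(−0.261×1.645) = 0.2394 × 34.7 × 0.6510 = 5.409 mg/L.
x_c = v t_c = 0.968 m/s × 1.645 d × 86400 s/d = 137500 m ≈ 138 km.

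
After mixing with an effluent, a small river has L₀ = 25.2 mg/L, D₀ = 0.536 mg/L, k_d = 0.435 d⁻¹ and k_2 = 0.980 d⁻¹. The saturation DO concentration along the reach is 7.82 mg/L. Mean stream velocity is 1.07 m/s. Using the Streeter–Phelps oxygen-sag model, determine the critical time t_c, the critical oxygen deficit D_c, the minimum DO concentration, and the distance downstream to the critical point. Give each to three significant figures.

t_c ≈ 1.44 d; D_c ≈ 5.98 mg/L; min DO ≈ 1.84 mg/L; x_c ≈ 133 km

With k_2/k_d = 2.253 and 1 − D₀(k_2−k_d)/(k_d L₀) = 0.9734,
t_c = ln(2.253 × 0.9734) / (0.980 − 0.435) = ln(2.193) / 0.5450 = 0.7852/0.5450 = 1.441 d.
D_c = (k_d/k_2) L₀ e^(−k_d t_c) = (0.435/0.980) × 25.2 × e^(−0.435×1.441) = 0.4439 × 25.2 × 0.5343 = 5.977 mg/L.
Minimum DO = C_s − D_c = 7.82 − 5.977 = 1.843 mg/L.
x_c = v t_c = 1.07 m/s × 1.441 d × 86400 s/d = 133200 m ≈ 133 km.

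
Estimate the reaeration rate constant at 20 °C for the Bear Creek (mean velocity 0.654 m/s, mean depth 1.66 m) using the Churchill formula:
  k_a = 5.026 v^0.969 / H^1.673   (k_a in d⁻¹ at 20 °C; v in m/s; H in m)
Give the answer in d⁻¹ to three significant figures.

k_a = 5.026 × 0.654^0.969 / 1.66^1.673 = 5.026 × 0.6627 / 2.335 = 1.427 d⁻¹.

k_a ≈ 1.43 d⁻¹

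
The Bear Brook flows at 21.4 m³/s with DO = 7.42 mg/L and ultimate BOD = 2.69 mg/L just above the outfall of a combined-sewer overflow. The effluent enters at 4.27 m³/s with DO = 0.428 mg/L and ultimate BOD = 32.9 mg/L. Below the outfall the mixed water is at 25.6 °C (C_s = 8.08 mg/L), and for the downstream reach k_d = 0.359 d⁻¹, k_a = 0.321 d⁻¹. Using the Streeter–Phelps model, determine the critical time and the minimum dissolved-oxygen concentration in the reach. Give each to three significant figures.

t_c ≈ 2.29 d; minimum DO ≈ 4.29 mg/L

Mixed DO = (21.4×7.42 + 4.27×0.428)/(21.4+4.27) = 160.6/25.67 = 6.257 mg/L.
Mixed L₀ = (21.4×2.69 + 4.27×32.9)/(25.67) = 198.0/25.67 = 7.715 mg/L.
Initial deficit D₀ = C_s − DO₀ = 8.08 − 6.257 = 1.823 mg/L.
t_c = (1/-0.03800) ln[(0.321/0.359)(1 − 1.823×-0.03800/(0.359×7.715))] = -26.32 × ln(0.9165) = 2.294 d.
D_c = (0.359/0.321) × 7.715 × e^(−0.359×2.294) = 1.118 × 7.715 × 0.4389 = 3.787 mg/L.
Minimum DO = 8.08 − 3.787 = 4.293 mg/L.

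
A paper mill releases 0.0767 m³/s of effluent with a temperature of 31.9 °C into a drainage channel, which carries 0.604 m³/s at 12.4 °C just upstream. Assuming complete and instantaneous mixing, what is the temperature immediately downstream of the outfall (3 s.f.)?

Flow-weighted mixing: C = (Q_r C_r + Q_w C_w)/(Q_r + Q_w)
= (0.604×12.4 + 0.0767×31.9)/(0.604 + 0.0767) = 9.936/0.6807 = 14.60 °C.

14.6 °C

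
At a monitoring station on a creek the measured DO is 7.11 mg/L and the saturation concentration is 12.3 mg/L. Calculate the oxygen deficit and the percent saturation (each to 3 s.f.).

D ≈ 5.19 mg/L; 57.8 % saturation

D = C_s − C = 12.3 − 7.11 = 5.19 mg/L.
% saturation = 7.11/12.3 × 100 = 57.8 %.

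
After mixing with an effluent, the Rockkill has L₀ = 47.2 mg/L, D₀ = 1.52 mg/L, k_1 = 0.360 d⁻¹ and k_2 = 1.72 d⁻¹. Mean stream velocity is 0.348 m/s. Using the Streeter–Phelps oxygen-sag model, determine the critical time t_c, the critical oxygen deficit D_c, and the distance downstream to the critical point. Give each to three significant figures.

t_c ≈ 1.05 d; D_c ≈ 6.76 mg/L; x_c ≈ 31.7 km

t_c = [1/(k_2−k_1)] ln[(k_2/k_1)(1 − D₀(k_2−k_1)/(k_1 L₀))]
= [1/(1.72−0.360)] ln[(1.72/0.360)(1 − 1.52×1.360/(0.360×47.2))]
= (1/1.360) ln[4.778 × 0.8783] = 0.7353 × ln(4.197) = 0.7353 × 1.434 = 1.055 d.
L(t_c) = L₀ e^(−k_1 t_c) = 47.2 × 0.6841 = 32.29 mg/L, and at the critical point k_2 D_c = k_1 L, so D_c = (0.360/1.72) × 32.29 = 6.758 mg/L.
x_c = v t_c = 0.348 m/s × 1.055 d × 86400 s/d = 31710 m ≈ 31.7 km.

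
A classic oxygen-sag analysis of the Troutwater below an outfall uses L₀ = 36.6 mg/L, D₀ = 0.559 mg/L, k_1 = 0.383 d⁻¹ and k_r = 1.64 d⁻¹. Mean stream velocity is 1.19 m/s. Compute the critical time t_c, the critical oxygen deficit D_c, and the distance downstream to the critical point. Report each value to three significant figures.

At the critical point dD/dt = 0, so k_1 L₀ e^(−k_1 t) = k_r D. Substituting D(t) from the Streeter–Phelps equation and solving for t gives
t_c = ln[(k_r/k_1)(1 − D₀(k_r−k_1)/(k_1 L₀))] / (k_r−k_1).
Here k_r−k_1 = 1.257 d⁻¹ and 1 − D₀(k_r−k_1)/(k_1 L₀) = 1 − 0.559×1.257/(0.383×36.6) = 0.9499, so
t_c = ln(4.282 × 0.9499) / 1.257 = 1.403 / 1.257 = 1.116 d.
L(t_c) = L₀ e^(−k_1 t_c) = 36.6 × 0.6521 = 23.87 mg/L, and at the critical point k_r D_c = k_1 L, so D_c = (0.383/1.64) × 23.87 = 5.574 mg/L.
x_c = v t_c = 1.19 m/s × 1.116 d × 86400 s/d = 114800 m ≈ 115 km.

t_c ≈ 1.12 d; D_c ≈ 5.57 mg/L; x_c ≈ 115 km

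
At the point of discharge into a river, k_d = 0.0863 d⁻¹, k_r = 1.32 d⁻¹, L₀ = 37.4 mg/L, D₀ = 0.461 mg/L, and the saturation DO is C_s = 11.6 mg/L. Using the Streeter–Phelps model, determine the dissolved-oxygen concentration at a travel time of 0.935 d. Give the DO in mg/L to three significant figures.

k_d L₀/(k_r−k_d) = 0.0863×37.4/(1.32−0.0863) = 3.228/1.234 = 2.616 mg/L.
e^(−k_d t) = e^(−0.0863×0.9350) = 0.9225; e^(−k_r t) = e^(−1.32×0.9350) = 0.2911.
D = 2.616 × (0.9225 − 0.2911) + 0.461 × 0.2911 = 1.652 + 0.1342 = 1.786 mg/L.
DO = C_s − D = 11.6 − 1.786 = 9.814 mg/L.

DO ≈ 9.81 mg/L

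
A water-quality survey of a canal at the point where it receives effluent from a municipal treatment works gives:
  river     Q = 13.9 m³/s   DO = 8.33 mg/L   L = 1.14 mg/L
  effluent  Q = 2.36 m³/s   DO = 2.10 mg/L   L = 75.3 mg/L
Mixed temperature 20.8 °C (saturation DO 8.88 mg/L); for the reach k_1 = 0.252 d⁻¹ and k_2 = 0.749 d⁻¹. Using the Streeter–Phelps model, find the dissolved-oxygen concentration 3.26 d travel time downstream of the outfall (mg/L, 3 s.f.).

DO ≈ 6.62 mg/L

Mixed DO = (13.9×8.33 + 2.36×2.10)/(13.9+2.36) = 120.7/16.26 = 7.426 mg/L.
Mixed L₀ = (13.9×1.14 + 2.36×75.3)/(16.26) = 193.6/16.26 = 11.90 mg/L.
Initial deficit D₀ = C_s − DO₀ = 8.88 − 7.426 = 1.454 mg/L.
D(3.26) = [0.252×11.90/(0.749−0.252)](e^(−0.252×3.26) − e^(−0.749×3.26)) + 1.454 e^(−0.749×3.26)
= 6.036 × (0.4398 − 0.08701) + 1.454 × 0.08701 = 2.256 mg/L.
DO = 8.88 − 2.256 = 6.624 mg/L.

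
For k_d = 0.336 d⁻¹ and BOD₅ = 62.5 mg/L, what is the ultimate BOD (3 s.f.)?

BOD₅ = L₀(1 − e^(−5k_d)) ⇒ L₀ = BOD₅ / (1 − e^(−5×0.336))
= 62.5 / (1 − 0.1864) = 62.5 / 0.8136 = 76.82 mg/L.

L₀ ≈ 76.8 mg/L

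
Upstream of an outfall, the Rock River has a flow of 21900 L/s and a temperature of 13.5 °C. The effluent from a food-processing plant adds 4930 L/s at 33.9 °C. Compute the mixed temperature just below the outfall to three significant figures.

Flow-weighted mixing: C = (Q_r C_r + Q_w C_w)/(Q_r + Q_w)
= (21900×13.5 + 4930×33.9)/(21900 + 4930) = 462800/26830 = 17.25 °C.

17.2 °C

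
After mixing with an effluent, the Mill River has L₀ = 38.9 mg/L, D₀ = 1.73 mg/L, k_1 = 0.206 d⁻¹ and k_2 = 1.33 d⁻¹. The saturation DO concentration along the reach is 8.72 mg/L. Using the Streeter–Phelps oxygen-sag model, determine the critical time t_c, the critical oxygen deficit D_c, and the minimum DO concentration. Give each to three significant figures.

t_c ≈ 1.41 d; D_c ≈ 4.50 mg/L; min DO ≈ 4.22 mg/L

At the critical point dD/dt = 0, so k_1 L₀ e^(−k_1 t) = k_2 D. Substituting D(t) from the Streeter–Phelps equation and solving for t gives
t_c = ln[(k_2/k_1)(1 − D₀(k_2−k_1)/(k_1 L₀))] / (k_2−k_1).
Here k_2−k_1 = 1.124 d⁻¹ and 1 − D₀(k_2−k_1)/(k_1 L₀) = 1 − 1.73×1.124/(0.206×38.9) = 0.7573, so
t_c = ln(6.456 × 0.7573) / 1.124 = 1.587 / 1.124 = 1.412 d.
D_c = (k_1/k_2) L₀ e^(−k_1 t_c) = (0.206/1.33) × 38.9 × e^(−0.206×1.412) = 0.1549 × 38.9 × 0.7476 = 4.504 mg/L.
Minimum DO = C_s − D_c = 8.72 − 4.504 = 4.216 mg/L.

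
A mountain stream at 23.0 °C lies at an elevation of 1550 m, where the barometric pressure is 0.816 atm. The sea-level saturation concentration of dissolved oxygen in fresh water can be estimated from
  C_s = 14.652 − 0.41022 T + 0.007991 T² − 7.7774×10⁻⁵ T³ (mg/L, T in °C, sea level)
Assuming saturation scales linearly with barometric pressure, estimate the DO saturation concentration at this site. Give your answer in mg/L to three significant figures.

At sea level: C_s = 14.652 − 0.41022×23.0 + 0.007991×23.0² − 7.7774×10⁻⁵×23.0³ = 8.498 mg/L.
Pressure correction: C_s' = 8.498 × 0.816 = 6.934 mg/L.

C_s ≈ 6.93 mg/L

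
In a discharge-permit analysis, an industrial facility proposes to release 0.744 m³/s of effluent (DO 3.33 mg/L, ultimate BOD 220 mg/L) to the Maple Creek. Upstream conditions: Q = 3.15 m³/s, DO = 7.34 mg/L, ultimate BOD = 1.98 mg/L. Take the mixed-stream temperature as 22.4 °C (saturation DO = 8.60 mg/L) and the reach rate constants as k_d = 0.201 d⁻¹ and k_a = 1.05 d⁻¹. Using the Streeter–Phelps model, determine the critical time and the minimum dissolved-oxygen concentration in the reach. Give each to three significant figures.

Mixed DO = (3.15×7.34 + 0.744×3.33)/(3.15+0.744) = 25.60/3.894 = 6.574 mg/L.
Mixed L₀ = (3.15×1.98 + 0.744×220)/(3.894) = 169.9/3.894 = 43.64 mg/L.
Initial deficit D₀ = C_s − DO₀ = 8.60 − 6.574 = 2.026 mg/L.
t_c = (1/0.8490) ln[(1.05/0.201)(1 − 2.026×0.8490/(0.201×43.64))] = 1.178 × ln(4.199) = 1.690 d.
D_c = (0.201/1.05) × 43.64 × e^(−0.201×1.690) = 0.1914 × 43.64 × 0.7120 = 5.947 mg/L.
Minimum DO = 8.60 − 5.947 = 2.653 mg/L.

t_c ≈ 1.69 d; minimum DO ≈ 2.65 mg/L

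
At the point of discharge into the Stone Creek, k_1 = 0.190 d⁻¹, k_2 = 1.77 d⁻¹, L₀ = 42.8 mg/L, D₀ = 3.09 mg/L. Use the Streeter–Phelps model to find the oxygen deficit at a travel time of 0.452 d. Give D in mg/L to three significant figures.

k_1 L₀/(k_2−k_1) = 0.190×42.8/(1.77−0.190) = 8.132/1.580 = 5.147 mg/L.
e^(−k_1 t) = e^(−0.190×0.4520) = 0.9177; e^(−k_2 t) = e^(−1.77×0.4520) = 0.4493.
D = 5.147 × (0.9177 − 0.4493) + 3.09 × 0.4493 = 2.411 + 1.388 = 3.799 mg/L.

D ≈ 3.80 mg/L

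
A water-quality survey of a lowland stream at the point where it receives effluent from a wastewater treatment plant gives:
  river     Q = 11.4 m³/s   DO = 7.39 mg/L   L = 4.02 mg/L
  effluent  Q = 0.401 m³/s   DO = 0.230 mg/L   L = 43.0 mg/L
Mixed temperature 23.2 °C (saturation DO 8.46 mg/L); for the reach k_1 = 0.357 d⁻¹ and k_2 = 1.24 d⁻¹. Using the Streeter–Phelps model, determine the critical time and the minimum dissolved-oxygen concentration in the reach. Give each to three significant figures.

t_c ≈ 0.350 d; minimum DO ≈ 7.10 mg/L

Mixed DO = (11.4×7.39 + 0.401×0.230)/(11.4+0.401) = 84.34/11.80 = 7.147 mg/L.
Mixed L₀ = (11.4×4.02 + 0.401×43.0)/(11.80) = 63.07/11.80 = 5.345 mg/L.
Initial deficit D₀ = C_s − DO₀ = 8.46 − 7.147 = 1.313 mg/L.
t_c = (1/0.8830) ln[(1.24/0.357)(1 − 1.313×0.8830/(0.357×5.345))] = 1.133 × ln(1.362) = 0.3502 d.
D_c = (0.357/1.24) × 5.345 × e^(−0.357×0.3502) = 0.2879 × 5.345 × 0.8825 = 1.358 mg/L.
Minimum DO = 8.46 − 1.358 = 7.102 mg/L.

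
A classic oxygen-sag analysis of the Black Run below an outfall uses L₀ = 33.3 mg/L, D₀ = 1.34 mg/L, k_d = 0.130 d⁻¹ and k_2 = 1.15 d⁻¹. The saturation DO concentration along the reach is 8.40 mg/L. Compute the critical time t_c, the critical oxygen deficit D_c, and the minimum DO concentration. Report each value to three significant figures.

t_c ≈ 1.77 d; D_c ≈ 2.99 mg/L; min DO ≈ 5.41 mg/L

At the critical point dD/dt = 0, so k_d L₀ e^(−k_d t) = k_2 D. Substituting D(t) from the Streeter–Phelps equation and solving for t gives
t_c = ln[(k_2/k_d)(1 − D₀(k_2−k_d)/(k_d L₀))] / (k_2−k_d).
Here k_2−k_d = 1.020 d⁻¹ and 1 − D₀(k_2−k_d)/(k_d L₀) = 1 − 1.34×1.020/(0.130×33.3) = 0.6843, so
t_c = ln(8.846 × 0.6843) / 1.020 = 1.801 / 1.020 = 1.765 d.
L(t_c) = L₀ e^(−k_d t_c) = 33.3 × 0.7949 = 26.47 mg/L, and at the critical point k_2 D_c = k_d L, so D_c = (0.130/1.15) × 26.47 = 2.992 mg/L.
Minimum DO = C_s − D_c = 8.40 − 2.992 = 5.408 mg/L.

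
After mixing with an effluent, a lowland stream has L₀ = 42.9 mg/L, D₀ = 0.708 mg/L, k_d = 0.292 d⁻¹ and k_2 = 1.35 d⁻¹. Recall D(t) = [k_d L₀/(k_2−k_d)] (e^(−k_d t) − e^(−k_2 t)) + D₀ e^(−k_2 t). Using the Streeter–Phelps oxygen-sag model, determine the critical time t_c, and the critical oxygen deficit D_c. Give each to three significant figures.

t_c ≈ 1.39 d; D_c ≈ 6.19 mg/L

At the critical point dD/dt = 0, so k_d L₀ e^(−k_d t) = k_2 D. Substituting D(t) from the Streeter–Phelps equation and solving for t gives
t_c = ln[(k_2/k_d)(1 − D₀(k_2−k_d)/(k_d L₀))] / (k_2−k_d).
Here k_2−k_d = 1.058 d⁻¹ and 1 − D₀(k_2−k_d)/(k_d L₀) = 1 − 0.708×1.058/(0.292×42.9) = 0.9402, so
t_c = ln(4.623 × 0.9402) / 1.058 = 1.469 / 1.058 = 1.389 d.
D_c = (k_d/k_2) L₀ e^(−k_d t_c) = (0.292/1.35) × 42.9 × e^(−0.292×1.389) = 0.2163 × 42.9 × 0.6666 = 6.186 mg/L.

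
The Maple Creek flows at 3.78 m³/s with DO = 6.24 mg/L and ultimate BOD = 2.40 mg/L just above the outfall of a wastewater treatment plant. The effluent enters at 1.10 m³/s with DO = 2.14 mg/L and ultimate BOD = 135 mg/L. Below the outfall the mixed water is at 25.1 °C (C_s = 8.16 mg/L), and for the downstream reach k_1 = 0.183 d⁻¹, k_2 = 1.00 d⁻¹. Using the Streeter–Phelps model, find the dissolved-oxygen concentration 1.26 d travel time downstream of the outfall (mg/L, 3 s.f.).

Mixed DO = (3.78×6.24 + 1.10×2.14)/(3.78+1.10) = 25.94/4.880 = 5.316 mg/L.
Mixed L₀ = (3.78×2.40 + 1.10×135)/(4.880) = 157.6/4.880 = 32.29 mg/L.
Initial deficit D₀ = C_s − DO₀ = 8.16 − 5.316 = 2.844 mg/L.
D(1.26) = [0.183×32.29/(1.00−0.183)](e^(−0.183×1.26) − e^(−1.00×1.26)) + 2.844 e^(−1.00×1.26)
= 7.232 × (0.7941 − 0.2837) + 2.844 × 0.2837 = 4.498 mg/L.
DO = 8.16 − 4.498 = 3.662 mg/L.

DO ≈ 3.66 mg/L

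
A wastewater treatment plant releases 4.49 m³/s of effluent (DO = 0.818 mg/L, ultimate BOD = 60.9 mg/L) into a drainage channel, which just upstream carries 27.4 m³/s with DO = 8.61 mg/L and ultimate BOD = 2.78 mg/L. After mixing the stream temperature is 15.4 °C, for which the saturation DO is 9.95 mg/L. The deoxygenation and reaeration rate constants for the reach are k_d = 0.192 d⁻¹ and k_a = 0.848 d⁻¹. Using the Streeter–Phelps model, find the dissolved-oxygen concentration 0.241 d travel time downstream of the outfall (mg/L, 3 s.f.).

Mixed DO = (27.4×8.61 + 4.49×0.818)/(27.4+4.49) = 239.6/31.89 = 7.513 mg/L.
Mixed L₀ = (27.4×2.78 + 4.49×60.9)/(31.89) = 349.6/31.89 = 10.96 mg/L.
Initial deficit D₀ = C_s − DO₀ = 9.95 − 7.513 = 2.437 mg/L.
D(0.241) = [0.192×10.96/(0.848−0.192)](e^(−0.192×0.241) − e^(−0.848×0.241)) + 2.437 e^(−0.848×0.241)
= 3.209 × (0.9548 − 0.8152) + 2.437 × 0.8152 = 2.435 mg/L.
DO = 9.95 − 2.435 = 7.515 mg/L.

DO ≈ 7.52 mg/L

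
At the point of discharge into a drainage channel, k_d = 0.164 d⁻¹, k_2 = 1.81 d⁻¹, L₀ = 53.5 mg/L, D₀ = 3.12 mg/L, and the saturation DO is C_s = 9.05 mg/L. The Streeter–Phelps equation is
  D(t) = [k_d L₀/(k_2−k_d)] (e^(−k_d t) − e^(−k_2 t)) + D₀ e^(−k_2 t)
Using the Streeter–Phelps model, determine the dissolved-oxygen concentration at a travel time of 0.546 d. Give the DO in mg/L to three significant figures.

k_d L₀/(k_2−k_d) = 0.164×53.5/(1.81−0.164) = 8.774/1.646 = 5.330 mg/L.
e^(−k_d t) = e^(−0.164×0.5460) = 0.9143; e^(−k_2 t) = e^(−1.81×0.5460) = 0.3722.
D = 5.330 × (0.9143 − 0.3722) + 3.12 × 0.3722 = 2.890 + 1.161 = 4.051 mg/L.
DO = C_s − D = 9.05 − 4.051 = 4.999 mg/L.

DO ≈ 5.00 mg/L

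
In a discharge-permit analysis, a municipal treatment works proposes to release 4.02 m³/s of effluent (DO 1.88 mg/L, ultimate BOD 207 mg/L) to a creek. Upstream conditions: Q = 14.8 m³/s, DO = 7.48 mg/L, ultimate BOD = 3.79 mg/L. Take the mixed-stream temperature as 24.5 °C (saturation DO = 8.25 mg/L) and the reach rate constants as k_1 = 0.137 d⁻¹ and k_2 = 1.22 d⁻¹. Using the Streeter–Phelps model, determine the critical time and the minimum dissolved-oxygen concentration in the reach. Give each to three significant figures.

t_c ≈ 1.65 d; minimum DO ≈ 4.02 mg/L

Mixed DO = (14.8×7.48 + 4.02×1.88)/(14.8+4.02) = 118.3/18.82 = 6.284 mg/L.
Mixed L₀ = (14.8×3.79 + 4.02×207)/(18.82) = 888.2/18.82 = 47.20 mg/L.
Initial deficit D₀ = C_s − DO₀ = 8.25 − 6.284 = 1.966 mg/L.
t_c = (1/1.083) ln[(1.22/0.137)(1 − 1.966×1.083/(0.137×47.20))] = 0.9234 × ln(5.972) = 1.650 d.
D_c = (0.137/1.22) × 47.20 × e^(−0.137×1.650) = 0.1123 × 47.20 × 0.7977 = 4.228 mg/L.
Minimum DO = 8.25 − 4.228 = 4.022 mg/L.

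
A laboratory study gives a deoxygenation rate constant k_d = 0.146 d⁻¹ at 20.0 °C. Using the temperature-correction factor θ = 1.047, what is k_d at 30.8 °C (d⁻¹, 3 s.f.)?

k_d ≈ 0.240 d⁻¹

k_d(T₂) = k_d(T₁) · θ^(T₂−T₁) = 0.146 × 1.047^(30.8−20.0)
= 0.146 × 1.047^10.8 = 0.146 × 1.642 = 0.2398 d⁻¹.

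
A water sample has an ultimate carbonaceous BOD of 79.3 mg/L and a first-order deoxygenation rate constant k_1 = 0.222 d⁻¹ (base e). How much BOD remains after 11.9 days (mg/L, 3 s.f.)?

L ≈ 5.65 mg/L

L_t = L₀ e^(−k_1 t) = 79.3 × e^(−0.222×11.9) = 79.3 × 0.07123 = 5.649 mg/L.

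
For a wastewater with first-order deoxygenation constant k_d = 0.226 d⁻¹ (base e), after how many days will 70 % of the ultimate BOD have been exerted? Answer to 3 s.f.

t ≈ 5.33 d

y/L₀ = 1 − e^(−k_d t) = 0.70 ⇒ e^(−k_d t) = 0.300
t = −ln(0.300) / 0.226 = 1.204 / 0.226 = 5.327 d.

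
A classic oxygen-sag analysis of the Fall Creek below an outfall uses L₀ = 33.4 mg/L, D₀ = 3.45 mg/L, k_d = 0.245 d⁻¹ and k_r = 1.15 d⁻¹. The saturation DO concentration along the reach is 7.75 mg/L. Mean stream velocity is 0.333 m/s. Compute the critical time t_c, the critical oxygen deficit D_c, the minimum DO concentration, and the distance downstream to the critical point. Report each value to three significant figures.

t_c ≈ 1.18 d; D_c ≈ 5.33 mg/L; min DO ≈ 2.42 mg/L; x_c ≈ 33.9 km

t_c = [1/(k_r−k_d)] ln[(k_r/k_d)(1 − D₀(k_r−k_d)/(k_d L₀))]
= [1/(1.15−0.245)] ln[(1.15/0.245)(1 − 3.45×0.9050/(0.245×33.4))]
= (1/0.9050) ln[4.694 × 0.6184] = 1.105 × ln(2.903) = 1.105 × 1.066 = 1.178 d.
D_c = (k_d/k_r) L₀ e^(−k_d t_c) = (0.245/1.15) × 33.4 × e^(−0.245×1.178) = 0.2130 × 33.4 × 0.7494 = 5.332 mg/L.
Minimum DO = C_s − D_c = 7.75 − 5.332 = 2.418 mg/L.
x_c = v t_c = 0.333 m/s × 1.178 d × 86400 s/d = 33880 m ≈ 33.9 km.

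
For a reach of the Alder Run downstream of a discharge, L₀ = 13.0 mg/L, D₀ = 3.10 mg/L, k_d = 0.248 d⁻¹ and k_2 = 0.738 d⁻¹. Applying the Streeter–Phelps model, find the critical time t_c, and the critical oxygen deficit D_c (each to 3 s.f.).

At the critical point dD/dt = 0, so k_d L₀ e^(−k_d t) = k_2 D. Substituting D(t) from the Streeter–Phelps equation and solving for t gives
t_c = ln[(k_2/k_d)(1 − D₀(k_2−k_d)/(k_d L₀))] / (k_2−k_d).
Here k_2−k_d = 0.4900 d⁻¹ and 1 − D₀(k_2−k_d)/(k_d L₀) = 1 − 3.10×0.4900/(0.248×13.0) = 0.5288, so
t_c = ln(2.976 × 0.5288) / 0.4900 = 0.4535 / 0.4900 = 0.9254 d.
L(t_c) = L₀ e^(−k_d t_c) = 13.0 × 0.7949 = 10.33 mg/L, and at the critical point k_2 D_c = k_d L, so D_c = (0.248/0.738) × 10.33 = 3.473 mg/L.

t_c ≈ 0.925 d; D_c ≈ 3.47 mg/L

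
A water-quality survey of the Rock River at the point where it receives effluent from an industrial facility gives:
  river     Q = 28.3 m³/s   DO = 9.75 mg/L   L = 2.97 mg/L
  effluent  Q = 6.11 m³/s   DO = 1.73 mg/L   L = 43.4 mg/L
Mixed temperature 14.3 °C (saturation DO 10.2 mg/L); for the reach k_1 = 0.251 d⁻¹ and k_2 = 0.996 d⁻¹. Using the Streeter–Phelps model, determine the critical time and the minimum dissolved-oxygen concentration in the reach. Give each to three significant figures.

t_c ≈ 0.784 d; minimum DO ≈ 8.10 mg/L

Mixed DO = (28.3×9.75 + 6.11×1.73)/(28.3+6.11) = 286.5/34.41 = 8.326 mg/L.
Mixed L₀ = (28.3×2.97 + 6.11×43.4)/(34.41) = 349.2/34.41 = 10.15 mg/L.
Initial deficit D₀ = C_s − DO₀ = 10.2 − 8.326 = 1.874 mg/L.
t_c = (1/0.7450) ln[(0.996/0.251)(1 − 1.874×0.7450/(0.251×10.15))] = 1.342 × ln(1.793) = 0.7839 d.
D_c = (0.251/0.996) × 10.15 × e^(−0.251×0.7839) = 0.2520 × 10.15 × 0.8214 = 2.101 mg/L.
Minimum DO = 10.2 − 2.101 = 8.099 mg/L.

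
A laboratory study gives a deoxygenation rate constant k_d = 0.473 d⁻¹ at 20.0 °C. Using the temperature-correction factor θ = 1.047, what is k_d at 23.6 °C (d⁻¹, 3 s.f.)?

k_d ≈ 0.558 d⁻¹

k_d(T₂) = k_d(T₁) · θ^(T₂−T₁) = 0.473 × 1.047^(23.6−20.0)
= 0.473 × 1.047^3.60 = 0.473 × 1.180 = 0.5580 d⁻¹.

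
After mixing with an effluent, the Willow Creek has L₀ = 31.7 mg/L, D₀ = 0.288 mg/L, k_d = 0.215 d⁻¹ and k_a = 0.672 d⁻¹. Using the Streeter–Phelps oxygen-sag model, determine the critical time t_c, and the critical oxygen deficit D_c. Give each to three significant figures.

t_c ≈ 2.45 d; D_c ≈ 5.99 mg/L

At the critical point dD/dt = 0, so k_d L₀ e^(−k_d t) = k_a D. Substituting D(t) from the Streeter–Phelps equation and solving for t gives
t_c = ln[(k_a/k_d)(1 − D₀(k_a−k_d)/(k_d L₀))] / (k_a−k_d).
Here k_a−k_d = 0.4570 d⁻¹ and 1 − D₀(k_a−k_d)/(k_d L₀) = 1 − 0.288×0.4570/(0.215×31.7) = 0.9807, so
t_c = ln(3.126 × 0.9807) / 0.4570 = 1.120 / 0.4570 = 2.451 d.
D_c = (k_d/k_a) L₀ e^(−k_d t_c) = (0.215/0.672) × 31.7 × e^(−0.215×2.451) = 0.3199 × 31.7 × 0.5904 = 5.988 mg/L.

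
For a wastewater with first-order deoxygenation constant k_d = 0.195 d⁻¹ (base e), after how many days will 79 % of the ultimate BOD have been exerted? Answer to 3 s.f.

t ≈ 8.00 d

y/L₀ = 1 − e^(−k_d t) = 0.79 ⇒ e^(−k_d t) = 0.210
t = −ln(0.210) / 0.195 = 1.561 / 0.195 = 8.003 d.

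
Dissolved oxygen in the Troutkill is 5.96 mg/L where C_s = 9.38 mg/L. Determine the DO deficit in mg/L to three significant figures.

D ≈ 3.42 mg/L

D = C_s − C = 9.38 − 5.96 = 3.42 mg/L.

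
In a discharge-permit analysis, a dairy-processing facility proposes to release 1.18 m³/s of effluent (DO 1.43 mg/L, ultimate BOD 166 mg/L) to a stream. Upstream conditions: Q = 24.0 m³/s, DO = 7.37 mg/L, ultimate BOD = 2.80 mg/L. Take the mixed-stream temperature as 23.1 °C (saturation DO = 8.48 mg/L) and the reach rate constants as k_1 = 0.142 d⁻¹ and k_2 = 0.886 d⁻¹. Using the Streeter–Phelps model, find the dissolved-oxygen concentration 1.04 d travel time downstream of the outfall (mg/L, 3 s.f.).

DO ≈ 7.00 mg/L

Mixed DO = (24.0×7.37 + 1.18×1.43)/(24.0+1.18) = 178.6/25.18 = 7.092 mg/L.
Mixed L₀ = (24.0×2.80 + 1.18×166)/(25.18) = 263.1/25.18 = 10.45 mg/L.
Initial deficit D₀ = C_s − DO₀ = 8.48 − 7.092 = 1.388 mg/L.
D(1.04) = [0.142×10.45/(0.886−0.142)](e^(−0.142×1.04) − e^(−0.886×1.04)) + 1.388 e^(−0.886×1.04)
= 1.994 × (0.8627 − 0.3979) + 1.388 × 0.3979 = 1.479 mg/L.
DO = 8.48 − 1.479 = 7.001 mg/L.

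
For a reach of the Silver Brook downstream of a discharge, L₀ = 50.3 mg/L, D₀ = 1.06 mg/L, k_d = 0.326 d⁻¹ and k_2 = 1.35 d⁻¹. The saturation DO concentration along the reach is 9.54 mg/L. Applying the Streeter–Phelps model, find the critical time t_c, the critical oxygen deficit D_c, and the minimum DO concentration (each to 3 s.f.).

t_c ≈ 1.32 d; D_c ≈ 7.90 mg/L; min DO ≈ 1.64 mg/L

t_c = [1/(k_2−k_d)] ln[(k_2/k_d)(1 − D₀(k_2−k_d)/(k_d L₀))]
= [1/(1.35−0.326)] ln[(1.35/0.326)(1 − 1.06×1.024/(0.326×50.3))]
= (1/1.024) ln[4.141 × 0.9338] = 0.9766 × ln(3.867) = 0.9766 × 1.352 = 1.321 d.
D_c = (k_d/k_2) L₀ e^(−k_d t_c) = (0.326/1.35) × 50.3 × e^(−0.326×1.321) = 0.2415 × 50.3 × 0.6501 = 7.897 mg/L.
Minimum DO = C_s − D_c = 9.54 − 7.897 = 1.643 mg/L.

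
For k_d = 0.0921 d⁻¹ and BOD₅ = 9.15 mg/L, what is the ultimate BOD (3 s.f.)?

BOD₅ = L₀(1 − e^(−5k_d)) ⇒ L₀ = BOD₅ / (1 − e^(−5×0.0921))
= 9.15 / (1 − 0.6310) = 9.15 / 0.3690 = 24.79 mg/L.

L₀ ≈ 24.8 mg/L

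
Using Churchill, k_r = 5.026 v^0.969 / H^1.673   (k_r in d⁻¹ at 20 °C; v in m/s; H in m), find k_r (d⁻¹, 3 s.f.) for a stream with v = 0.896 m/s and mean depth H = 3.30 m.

k_r ≈ 0.613 d⁻¹

k_r = 5.026 × 0.896^0.969 / 3.30^1.673 = 5.026 × 0.8991 / 7.370 = 0.6131 d⁻¹.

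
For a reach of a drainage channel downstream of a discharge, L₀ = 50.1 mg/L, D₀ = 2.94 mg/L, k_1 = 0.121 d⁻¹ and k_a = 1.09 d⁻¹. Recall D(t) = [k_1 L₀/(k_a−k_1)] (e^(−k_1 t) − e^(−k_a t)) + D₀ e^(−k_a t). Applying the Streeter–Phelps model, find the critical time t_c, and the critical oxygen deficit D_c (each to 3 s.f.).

t_c = [1/(k_a−k_1)] ln[(k_a/k_1)(1 − D₀(k_a−k_1)/(k_1 L₀))]
= [1/(1.09−0.121)] ln[(1.09/0.121)(1 − 2.94×0.9690/(0.121×50.1))]
= (1/0.9690) ln[9.008 × 0.5301] = 1.032 × ln(4.775) = 1.032 × 1.563 = 1.613 d.
L(t_c) = L₀ e^(−k_1 t_c) = 50.1 × 0.8227 = 41.21 mg/L, and at the critical point k_a D_c = k_1 L, so D_c = (0.121/1.09) × 41.21 = 4.575 mg/L.

t_c ≈ 1.61 d; D_c ≈ 4.58 mg/L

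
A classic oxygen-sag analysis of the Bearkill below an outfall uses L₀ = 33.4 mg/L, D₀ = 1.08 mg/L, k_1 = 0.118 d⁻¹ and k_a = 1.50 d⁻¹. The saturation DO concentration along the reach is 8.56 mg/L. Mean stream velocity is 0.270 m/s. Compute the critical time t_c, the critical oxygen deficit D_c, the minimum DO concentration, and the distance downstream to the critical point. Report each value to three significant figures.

With k_a/k_1 = 12.71 and 1 − D₀(k_a−k_1)/(k_1 L₀) = 0.6213,
t_c = ln(12.71 × 0.6213) / (1.50 − 0.118) = ln(7.898) / 1.382 = 2.067/1.382 = 1.495 d.
L(t_c) = L₀ e^(−k_1 t_c) = 33.4 × 0.8382 = 28.00 mg/L, and at the critical point k_a D_c = k_1 L, so D_c = (0.118/1.50) × 28.00 = 2.202 mg/L.
Minimum DO = C_s − D_c = 8.56 − 2.202 = 6.358 mg/L.
x_c = v t_c = 0.270 m/s × 1.495 d × 86400 s/d = 34880 m ≈ 34.9 km.

t_c ≈ 1.50 d; D_c ≈ 2.20 mg/L; min DO ≈ 6.36 mg/L; x_c ≈ 34.9 km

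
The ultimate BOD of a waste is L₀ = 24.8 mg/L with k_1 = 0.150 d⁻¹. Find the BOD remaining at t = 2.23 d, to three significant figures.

L_t = L₀ e^(−k_1 t) = 24.8 × e^(−0.150×2.23) = 24.8 × 0.7157 = 17.75 mg/L.

L ≈ 17.7 mg/L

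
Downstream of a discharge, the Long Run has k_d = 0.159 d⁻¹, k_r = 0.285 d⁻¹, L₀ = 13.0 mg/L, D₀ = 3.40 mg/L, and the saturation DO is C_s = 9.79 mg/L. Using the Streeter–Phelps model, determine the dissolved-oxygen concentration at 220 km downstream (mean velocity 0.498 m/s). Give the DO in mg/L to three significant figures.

Travel time t = x/v = 220 km / (0.498 m/s) = 220000 m / 0.498 m/s = 441800 s = 5.113 d.
k_d L₀/(k_r−k_d) = 0.159×13.0/(0.285−0.159) = 2.067/0.1260 = 16.40 mg/L.
e^(−k_d t) = e^(−0.159×5.113) = 0.4435; e^(−k_r t) = e^(−0.285×5.113) = 0.2329.
D = 16.40 × (0.4435 − 0.2329) + 3.40 × 0.2329 = 3.456 + 0.7918 = 4.248 mg/L.
DO = C_s − D = 9.79 − 4.248 = 5.542 mg/L.

DO ≈ 5.54 mg/L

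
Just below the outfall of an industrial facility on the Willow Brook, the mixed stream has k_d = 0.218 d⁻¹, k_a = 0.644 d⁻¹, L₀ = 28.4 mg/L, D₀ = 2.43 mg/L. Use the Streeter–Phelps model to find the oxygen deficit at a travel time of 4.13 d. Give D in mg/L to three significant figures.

D ≈ 5.06 mg/L

k_d L₀/(k_a−k_d) = 0.218×28.4/(0.644−0.218) = 6.191/0.4260 = 14.53 mg/L.
e^(−k_d t) = e^(−0.218×4.130) = 0.4064; e^(−k_a t) = e^(−0.644×4.130) = 0.06997.
D = 14.53 × (0.4064 − 0.06997) + 2.43 × 0.06997 = 4.890 + 0.1700 = 5.060 mg/L.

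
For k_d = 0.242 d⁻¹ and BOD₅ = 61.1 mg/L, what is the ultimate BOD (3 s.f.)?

BOD₅ = L₀(1 − e^(−5k_d)) ⇒ L₀ = BOD₅ / (1 − e^(−5×0.242))
= 61.1 / (1 − 0.2982) = 61.1 / 0.7018 = 87.06 mg/L.

L₀ ≈ 87.1 mg/L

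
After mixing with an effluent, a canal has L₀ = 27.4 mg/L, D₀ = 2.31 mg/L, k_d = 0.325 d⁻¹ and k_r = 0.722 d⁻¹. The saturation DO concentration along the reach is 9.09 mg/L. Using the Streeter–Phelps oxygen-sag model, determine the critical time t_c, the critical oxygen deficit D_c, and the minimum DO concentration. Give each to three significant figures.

At the critical point dD/dt = 0, so k_d L₀ e^(−k_d t) = k_r D. Substituting D(t) from the Streeter–Phelps equation and solving for t gives
t_c = ln[(k_r/k_d)(1 − D₀(k_r−k_d)/(k_d L₀))] / (k_r−k_d).
Here k_r−k_d = 0.3970 d⁻¹ and 1 − D₀(k_r−k_d)/(k_d L₀) = 1 − 2.31×0.3970/(0.325×27.4) = 0.8970, so
t_c = ln(2.222 × 0.8970) / 0.3970 = 0.6895 / 0.3970 = 1.737 d.
L(t_c) = L₀ e^(−k_d t_c) = 27.4 × 0.5687 = 15.58 mg/L, and at the critical point k_r D_c = k_d L, so D_c = (0.325/0.722) × 15.58 = 7.014 mg/L.
Minimum DO = C_s − D_c = 9.09 − 7.014 = 2.076 mg/L.

t_c ≈ 1.74 d; D_c ≈ 7.01 mg/L; min DO ≈ 2.08 mg/L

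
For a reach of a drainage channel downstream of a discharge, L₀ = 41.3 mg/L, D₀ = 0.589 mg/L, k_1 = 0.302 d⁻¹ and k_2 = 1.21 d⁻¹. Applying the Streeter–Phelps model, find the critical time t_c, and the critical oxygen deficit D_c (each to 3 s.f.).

At the critical point dD/dt = 0, so k_1 L₀ e^(−k_1 t) = k_2 D. Substituting D(t) from the Streeter–Phelps equation and solving for t gives
t_c = ln[(k_2/k_1)(1 − D₀(k_2−k_1)/(k_1 L₀))] / (k_2−k_1).
Here k_2−k_1 = 0.9080 d⁻¹ and 1 − D₀(k_2−k_1)/(k_1 L₀) = 1 − 0.589×0.9080/(0.302×41.3) = 0.9571, so
t_c = ln(4.007 × 0.9571) / 0.9080 = 1.344 / 0.9080 = 1.480 d.
L(t_c) = L₀ e^(−k_1 t_c) = 41.3 × 0.6395 = 26.41 mg/L, and at the critical point k_2 D_c = k_1 L, so D_c = (0.302/1.21) × 26.41 = 6.592 mg/L.

t_c ≈ 1.48 d; D_c ≈ 6.59 mg/L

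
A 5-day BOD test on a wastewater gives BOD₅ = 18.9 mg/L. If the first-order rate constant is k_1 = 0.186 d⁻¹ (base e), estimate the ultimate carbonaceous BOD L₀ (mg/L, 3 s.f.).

BOD₅ = L₀(1 − e^(−5k_1)) ⇒ L₀ = BOD₅ / (1 − e^(−5×0.186))
= 18.9 / (1 − 0.3946) = 18.9 / 0.6054 = 31.22 mg/L.

L₀ ≈ 31.2 mg/L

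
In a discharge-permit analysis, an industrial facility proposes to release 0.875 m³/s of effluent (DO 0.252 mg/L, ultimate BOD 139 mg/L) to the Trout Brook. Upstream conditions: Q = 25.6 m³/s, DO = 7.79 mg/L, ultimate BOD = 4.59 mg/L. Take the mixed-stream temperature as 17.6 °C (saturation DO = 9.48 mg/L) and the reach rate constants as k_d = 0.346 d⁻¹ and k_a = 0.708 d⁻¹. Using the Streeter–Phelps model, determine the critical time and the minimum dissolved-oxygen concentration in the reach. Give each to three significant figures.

t_c ≈ 1.28 d; minimum DO ≈ 6.64 mg/L

Mixed DO = (25.6×7.79 + 0.875×0.252)/(25.6+0.875) = 199.6/26.48 = 7.541 mg/L.
Mixed L₀ = (25.6×4.59 + 0.875×139)/(26.48) = 239.1/26.48 = 9.032 mg/L.
Initial deficit D₀ = C_s − DO₀ = 9.48 − 7.541 = 1.939 mg/L.
t_c = (1/0.3620) ln[(0.708/0.346)(1 − 1.939×0.3620/(0.346×9.032))] = 2.762 × ln(1.587) = 1.275 d.
D_c = (0.346/0.708) × 9.032 × e^(−0.346×1.275) = 0.4887 × 9.032 × 0.6433 = 2.839 mg/L.
Minimum DO = 9.48 − 2.839 = 6.641 mg/L.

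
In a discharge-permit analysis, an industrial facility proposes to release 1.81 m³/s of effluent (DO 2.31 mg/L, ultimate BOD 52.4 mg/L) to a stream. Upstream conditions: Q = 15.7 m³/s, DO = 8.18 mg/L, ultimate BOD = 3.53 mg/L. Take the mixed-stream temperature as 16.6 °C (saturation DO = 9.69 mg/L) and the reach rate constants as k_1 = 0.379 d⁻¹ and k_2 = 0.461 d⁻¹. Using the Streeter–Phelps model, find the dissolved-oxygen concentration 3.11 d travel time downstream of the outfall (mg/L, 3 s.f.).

DO ≈ 6.44 mg/L

Mixed DO = (15.7×8.18 + 1.81×2.31)/(15.7+1.81) = 132.6/17.51 = 7.573 mg/L.
Mixed L₀ = (15.7×3.53 + 1.81×52.4)/(17.51) = 150.3/17.51 = 8.582 mg/L.
Initial deficit D₀ = C_s − DO₀ = 9.69 − 7.573 = 2.117 mg/L.
D(3.11) = [0.379×8.582/(0.461−0.379)](e^(−0.379×3.11) − e^(−0.461×3.11)) + 2.117 e^(−0.461×3.11)
= 39.66 × (0.3077 − 0.2384) + 2.117 × 0.2384 = 3.252 mg/L.
DO = 9.69 − 3.252 = 6.438 mg/L.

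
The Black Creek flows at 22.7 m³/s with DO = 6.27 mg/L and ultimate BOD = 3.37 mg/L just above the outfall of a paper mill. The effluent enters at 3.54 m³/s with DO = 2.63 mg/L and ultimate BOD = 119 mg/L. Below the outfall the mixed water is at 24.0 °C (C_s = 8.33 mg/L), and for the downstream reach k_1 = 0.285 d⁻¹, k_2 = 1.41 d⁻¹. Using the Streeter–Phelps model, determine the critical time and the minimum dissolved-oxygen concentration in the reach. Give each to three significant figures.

t_c ≈ 0.748 d; minimum DO ≈ 5.23 mg/L

Mixed DO = (22.7×6.27 + 3.54×2.63)/(22.7+3.54) = 151.6/26.24 = 5.779 mg/L.
Mixed L₀ = (22.7×3.37 + 3.54×119)/(26.24) = 497.8/26.24 = 18.97 mg/L.
Initial deficit D₀ = C_s − DO₀ = 8.33 − 5.779 = 2.551 mg/L.
t_c = (1/1.125) ln[(1.41/0.285)(1 − 2.551×1.125/(0.285×18.97))] = 0.8889 × ln(2.321) = 0.7485 d.
D_c = (0.285/1.41) × 18.97 × e^(−0.285×0.7485) = 0.2021 × 18.97 × 0.8079 = 3.098 mg/L.
Minimum DO = 8.33 − 3.098 = 5.232 mg/L.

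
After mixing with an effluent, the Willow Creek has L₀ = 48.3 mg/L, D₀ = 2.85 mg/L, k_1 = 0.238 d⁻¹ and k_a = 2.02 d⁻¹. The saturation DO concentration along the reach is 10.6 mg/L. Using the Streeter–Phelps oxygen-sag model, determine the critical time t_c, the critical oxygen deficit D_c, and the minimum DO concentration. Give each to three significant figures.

t_c ≈ 0.873 d; D_c ≈ 4.62 mg/L; min DO ≈ 5.98 mg/L

At the critical point dD/dt = 0, so k_1 L₀ e^(−k_1 t) = k_a D. Substituting D(t) from the Streeter–Phelps equation and solving for t gives
t_c = ln[(k_a/k_1)(1 − D₀(k_a−k_1)/(k_1 L₀))] / (k_a−k_1).
Here k_a−k_1 = 1.782 d⁻¹ and 1 − D₀(k_a−k_1)/(k_1 L₀) = 1 − 2.85×1.782/(0.238×48.3) = 0.5582, so
t_c = ln(8.487 × 0.5582) / 1.782 = 1.556 / 1.782 = 0.8729 d.
D_c = (k_1/k_a) L₀ e^(−k_1 t_c) = (0.238/2.02) × 48.3 × e^(−0.238×0.8729) = 0.1178 × 48.3 × 0.8124 = 4.623 mg/L.
Minimum DO = C_s − D_c = 10.6 − 4.623 = 5.977 mg/L.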